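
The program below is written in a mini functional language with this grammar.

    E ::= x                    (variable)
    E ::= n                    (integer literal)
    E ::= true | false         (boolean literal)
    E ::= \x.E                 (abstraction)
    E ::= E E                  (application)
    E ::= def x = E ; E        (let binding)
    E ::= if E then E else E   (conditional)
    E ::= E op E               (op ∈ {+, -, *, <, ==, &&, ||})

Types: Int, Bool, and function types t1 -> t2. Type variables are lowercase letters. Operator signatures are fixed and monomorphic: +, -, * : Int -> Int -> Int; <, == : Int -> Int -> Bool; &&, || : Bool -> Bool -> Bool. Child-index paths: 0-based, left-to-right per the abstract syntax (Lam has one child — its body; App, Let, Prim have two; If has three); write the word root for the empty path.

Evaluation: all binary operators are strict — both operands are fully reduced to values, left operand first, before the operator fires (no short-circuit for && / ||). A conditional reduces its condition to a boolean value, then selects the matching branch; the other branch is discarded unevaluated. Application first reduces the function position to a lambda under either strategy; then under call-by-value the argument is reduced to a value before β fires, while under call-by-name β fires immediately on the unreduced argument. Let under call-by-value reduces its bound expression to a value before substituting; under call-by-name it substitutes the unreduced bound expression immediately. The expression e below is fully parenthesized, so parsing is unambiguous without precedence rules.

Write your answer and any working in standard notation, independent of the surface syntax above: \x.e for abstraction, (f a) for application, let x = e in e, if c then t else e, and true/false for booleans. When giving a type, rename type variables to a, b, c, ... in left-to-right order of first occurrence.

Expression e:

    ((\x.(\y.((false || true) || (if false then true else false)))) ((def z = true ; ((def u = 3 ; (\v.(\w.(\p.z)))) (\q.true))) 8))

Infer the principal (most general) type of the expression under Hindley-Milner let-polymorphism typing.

Working:
  unify Bool ~ Bool
  unify Bool ~ Bool
  unify Bool ~ Bool
  unify Bool ~ Bool
  unify Bool ~ Bool
  unify Bool ~ Bool
\y._ : b -> Bool
\x._ : a -> b -> Bool
let z : Bool
let u : Int
z : Bool
\p._ : e -> Bool
\w._ : d -> e -> Bool
\v._ : c -> d -> e -> Bool
\q._ : f -> Bool
  unify c -> d -> e -> Bool ~ (f -> Bool) -> g
  unify c ~ f -> Bool
  unify d -> e -> Bool ~ g
_ _ : d -> e -> Bool
  unify d -> e -> Bool ~ Int -> h
  unify d ~ Int
  unify e -> Bool ~ h
_ _ : e -> Bool
  unify a -> b -> Bool ~ (e -> Bool) -> i
  unify a ~ e -> Bool
  unify b -> Bool ~ i
_ _ : b -> Bool

Answer: a -> Bool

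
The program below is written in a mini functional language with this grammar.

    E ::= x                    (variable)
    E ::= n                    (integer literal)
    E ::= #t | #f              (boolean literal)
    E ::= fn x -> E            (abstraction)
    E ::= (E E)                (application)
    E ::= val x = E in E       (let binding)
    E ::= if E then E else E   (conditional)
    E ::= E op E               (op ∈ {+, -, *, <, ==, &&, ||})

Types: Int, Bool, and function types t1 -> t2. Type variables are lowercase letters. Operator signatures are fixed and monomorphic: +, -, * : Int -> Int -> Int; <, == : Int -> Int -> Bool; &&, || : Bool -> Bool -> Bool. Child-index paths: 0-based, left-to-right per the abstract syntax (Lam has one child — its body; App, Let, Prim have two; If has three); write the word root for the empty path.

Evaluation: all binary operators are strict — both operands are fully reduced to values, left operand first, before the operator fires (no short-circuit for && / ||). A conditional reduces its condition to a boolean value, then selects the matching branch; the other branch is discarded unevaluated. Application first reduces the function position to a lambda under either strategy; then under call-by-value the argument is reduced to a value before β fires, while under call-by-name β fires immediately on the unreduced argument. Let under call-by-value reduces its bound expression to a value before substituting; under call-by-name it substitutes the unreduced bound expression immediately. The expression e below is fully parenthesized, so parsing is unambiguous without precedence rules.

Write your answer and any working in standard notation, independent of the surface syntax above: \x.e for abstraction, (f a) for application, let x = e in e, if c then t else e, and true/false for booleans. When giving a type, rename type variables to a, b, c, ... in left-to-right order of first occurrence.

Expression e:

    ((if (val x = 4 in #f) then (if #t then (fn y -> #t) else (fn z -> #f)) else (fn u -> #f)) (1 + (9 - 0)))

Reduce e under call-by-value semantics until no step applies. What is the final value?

Working:
step 0: ((if (let x = 4 in false) then (if true then (\y.true) else (\z.false)) else (\u.false)) (1 + (9 - 0)))
step 1: [let@0.0] ((if false then (if true then (\y.true) else (\z.false)) else (\u.false)) (1 + (9 - 0)))
step 2: [if@0] ((\u.false) (1 + (9 - 0)))
step 3: [delta@1.1] ((\u.false) (1 + 9))
step 4: [delta@1] ((\u.false) 10)
step 5: [beta@root] false

Answer: false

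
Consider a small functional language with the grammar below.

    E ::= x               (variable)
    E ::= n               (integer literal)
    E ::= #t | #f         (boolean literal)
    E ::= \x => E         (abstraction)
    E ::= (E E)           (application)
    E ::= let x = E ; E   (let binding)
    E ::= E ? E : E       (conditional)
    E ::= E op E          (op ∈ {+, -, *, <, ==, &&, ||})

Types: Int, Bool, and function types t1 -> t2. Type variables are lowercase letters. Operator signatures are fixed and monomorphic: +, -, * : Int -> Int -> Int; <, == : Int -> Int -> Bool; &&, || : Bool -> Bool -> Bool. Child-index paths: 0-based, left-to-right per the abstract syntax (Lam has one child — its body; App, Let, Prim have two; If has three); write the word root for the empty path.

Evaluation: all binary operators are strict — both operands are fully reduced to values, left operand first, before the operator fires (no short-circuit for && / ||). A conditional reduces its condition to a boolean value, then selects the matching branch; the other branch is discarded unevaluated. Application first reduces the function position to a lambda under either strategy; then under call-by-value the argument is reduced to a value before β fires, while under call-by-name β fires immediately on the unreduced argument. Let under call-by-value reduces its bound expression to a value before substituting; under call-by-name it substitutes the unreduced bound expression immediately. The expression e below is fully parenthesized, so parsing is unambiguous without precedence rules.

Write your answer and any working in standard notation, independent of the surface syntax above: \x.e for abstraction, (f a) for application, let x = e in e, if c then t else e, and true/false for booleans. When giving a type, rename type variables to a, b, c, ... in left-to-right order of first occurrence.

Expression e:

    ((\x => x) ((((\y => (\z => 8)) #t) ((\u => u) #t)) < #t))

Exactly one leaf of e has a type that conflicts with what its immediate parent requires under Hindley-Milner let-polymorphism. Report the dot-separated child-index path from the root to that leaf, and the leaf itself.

Derivation:
x : a
\x._ : a -> a
\z._ : c -> Int
\y._ : b -> c -> Int
  unify b -> c -> Int ~ Bool -> d
  unify b ~ Bool
  unify c -> Int ~ d
_ _ : c -> Int
u : e
\u._ : e -> e
  unify e -> e ~ Bool -> f
  unify e ~ Bool
  unify Bool ~ f
_ _ : Bool
  unify c -> Int ~ Bool -> g
  unify c ~ Bool
  unify Int ~ g
_ _ : Int
  unify Int ~ Int
  unify Bool ~ Int
  FAIL: mismatch Bool ~ Int

Answer: 1.1 : true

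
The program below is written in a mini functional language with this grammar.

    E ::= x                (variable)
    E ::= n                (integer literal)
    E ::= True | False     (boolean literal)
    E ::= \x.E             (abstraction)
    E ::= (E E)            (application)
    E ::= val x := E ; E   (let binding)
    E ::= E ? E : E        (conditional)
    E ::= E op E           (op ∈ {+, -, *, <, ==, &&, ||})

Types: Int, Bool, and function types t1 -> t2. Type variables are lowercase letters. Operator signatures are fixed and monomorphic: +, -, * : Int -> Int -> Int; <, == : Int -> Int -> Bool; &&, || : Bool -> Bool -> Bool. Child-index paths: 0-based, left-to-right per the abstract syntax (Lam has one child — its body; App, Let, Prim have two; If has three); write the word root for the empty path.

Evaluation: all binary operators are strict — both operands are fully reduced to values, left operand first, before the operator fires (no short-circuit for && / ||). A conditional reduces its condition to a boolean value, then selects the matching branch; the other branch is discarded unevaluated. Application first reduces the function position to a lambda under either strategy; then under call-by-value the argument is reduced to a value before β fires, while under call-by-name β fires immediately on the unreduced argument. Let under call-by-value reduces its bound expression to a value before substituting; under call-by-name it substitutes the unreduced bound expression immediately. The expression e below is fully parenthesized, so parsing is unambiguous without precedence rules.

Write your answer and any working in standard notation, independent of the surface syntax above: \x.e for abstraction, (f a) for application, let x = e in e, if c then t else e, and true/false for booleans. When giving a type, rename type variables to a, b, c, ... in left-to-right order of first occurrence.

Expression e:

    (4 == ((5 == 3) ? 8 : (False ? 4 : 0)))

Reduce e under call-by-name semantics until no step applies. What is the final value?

Working:
step 0: (4 == (if (5 == 3) then 8 else (if false then 4 else 0)))
step 1: [delta@1.0] (4 == (if false then 8 else (if false then 4 else 0)))
step 2: [if@1] (4 == (if false then 4 else 0))
step 3: [if@1] (4 == 0)
step 4: [delta@root] false

Answer: false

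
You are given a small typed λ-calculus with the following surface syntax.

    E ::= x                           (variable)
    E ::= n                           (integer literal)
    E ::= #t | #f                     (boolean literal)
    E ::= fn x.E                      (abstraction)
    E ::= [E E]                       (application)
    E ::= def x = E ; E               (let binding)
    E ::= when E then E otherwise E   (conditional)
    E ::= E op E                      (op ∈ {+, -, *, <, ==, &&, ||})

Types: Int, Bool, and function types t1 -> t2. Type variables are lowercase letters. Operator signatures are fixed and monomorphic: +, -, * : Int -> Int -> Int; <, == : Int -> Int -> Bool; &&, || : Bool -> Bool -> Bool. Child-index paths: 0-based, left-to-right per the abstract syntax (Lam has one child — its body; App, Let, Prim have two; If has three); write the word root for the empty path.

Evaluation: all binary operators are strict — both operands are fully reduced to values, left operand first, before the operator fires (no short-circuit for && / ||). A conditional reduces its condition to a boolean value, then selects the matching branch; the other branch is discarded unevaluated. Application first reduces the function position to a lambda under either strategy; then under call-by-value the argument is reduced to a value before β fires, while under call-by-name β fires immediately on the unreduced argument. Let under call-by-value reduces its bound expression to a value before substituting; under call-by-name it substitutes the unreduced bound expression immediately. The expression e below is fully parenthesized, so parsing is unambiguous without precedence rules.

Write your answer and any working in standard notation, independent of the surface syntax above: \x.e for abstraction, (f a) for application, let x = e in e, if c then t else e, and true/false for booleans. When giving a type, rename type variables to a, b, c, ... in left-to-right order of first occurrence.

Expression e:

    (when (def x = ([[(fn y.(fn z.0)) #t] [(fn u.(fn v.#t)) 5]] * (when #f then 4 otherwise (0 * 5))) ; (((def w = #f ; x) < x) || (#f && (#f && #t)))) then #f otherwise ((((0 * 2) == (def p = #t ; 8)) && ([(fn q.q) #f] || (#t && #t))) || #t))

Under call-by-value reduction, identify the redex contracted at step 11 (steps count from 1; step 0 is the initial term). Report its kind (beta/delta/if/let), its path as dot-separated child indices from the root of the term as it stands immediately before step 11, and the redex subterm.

Derivation:
step 0: (if (let x = ((((\y.(\z.0)) true) ((\u.(\v.true)) 5)) * (if false then 4 else (0 * 5))) in (((let w = false in x) < x) || (false && (false && true)))) then false else ((((0 * 2) == (let p = true in 8)) && (((\q.q) false) || (true && true))) || true))
step 1: [beta@0.0.0.0] (if (let x = (((\z.0) ((\u.(\v.true)) 5)) * (if false then 4 else (0 * 5))) in (((let w = false in x) < x) || (false && (false && true)))) then false else ((((0 * 2) == (let p = true in 8)) && (((\q.q) false) || (true && true))) || true))
step 2: [beta@0.0.0.1] (if (let x = (((\z.0) (\v.true)) * (if false then 4 else (0 * 5))) in (((let w = false in x) < x) || (false && (false && true)))) then false else ((((0 * 2) == (let p = true in 8)) && (((\q.q) false) || (true && true))) || true))
step 3: [beta@0.0.0] (if (let x = (0 * (if false then 4 else (0 * 5))) in (((let w = false in x) < x) || (false && (false && true)))) then false else ((((0 * 2) == (let p = true in 8)) && (((\q.q) false) || (true && true))) || true))
step 4: [if@0.0.1] (if (let x = (0 * (0 * 5)) in (((let w = false in x) < x) || (false && (false && true)))) then false else ((((0 * 2) == (let p = true in 8)) && (((\q.q) false) || (true && true))) || true))
step 5: [delta@0.0.1] (if (let x = (0 * 0) in (((let w = false in x) < x) || (false && (false && true)))) then false else ((((0 * 2) == (let p = true in 8)) && (((\q.q) false) || (true && true))) || true))
step 6: [delta@0.0] (if (let x = 0 in (((let w = false in x) < x) || (false && (false && true)))) then false else ((((0 * 2) == (let p = true in 8)) && (((\q.q) false) || (true && true))) || true))
step 7: [let@0] (if (((let w = false in 0) < 0) || (false && (false && true))) then false else ((((0 * 2) == (let p = true in 8)) && (((\q.q) false) || (true && true))) || true))
step 8: [let@0.0.0] (if ((0 < 0) || (false && (false && true))) then false else ((((0 * 2) == (let p = true in 8)) && (((\q.q) false) || (true && true))) || true))
step 9: [delta@0.0] (if (false || (false && (false && true))) then false else ((((0 * 2) == (let p = true in 8)) && (((\q.q) false) || (true && true))) || true))
step 10: [delta@0.1.1] (if (false || (false && false)) then false else ((((0 * 2) == (let p = true in 8)) && (((\q.q) false) || (true && true))) || true))
step 11: [delta@0.1] (if (false || false) then false else ((((0 * 2) == (let p = true in 8)) && (((\q.q) false) || (true && true))) || true))

Answer: delta at 0.1 : (false && false)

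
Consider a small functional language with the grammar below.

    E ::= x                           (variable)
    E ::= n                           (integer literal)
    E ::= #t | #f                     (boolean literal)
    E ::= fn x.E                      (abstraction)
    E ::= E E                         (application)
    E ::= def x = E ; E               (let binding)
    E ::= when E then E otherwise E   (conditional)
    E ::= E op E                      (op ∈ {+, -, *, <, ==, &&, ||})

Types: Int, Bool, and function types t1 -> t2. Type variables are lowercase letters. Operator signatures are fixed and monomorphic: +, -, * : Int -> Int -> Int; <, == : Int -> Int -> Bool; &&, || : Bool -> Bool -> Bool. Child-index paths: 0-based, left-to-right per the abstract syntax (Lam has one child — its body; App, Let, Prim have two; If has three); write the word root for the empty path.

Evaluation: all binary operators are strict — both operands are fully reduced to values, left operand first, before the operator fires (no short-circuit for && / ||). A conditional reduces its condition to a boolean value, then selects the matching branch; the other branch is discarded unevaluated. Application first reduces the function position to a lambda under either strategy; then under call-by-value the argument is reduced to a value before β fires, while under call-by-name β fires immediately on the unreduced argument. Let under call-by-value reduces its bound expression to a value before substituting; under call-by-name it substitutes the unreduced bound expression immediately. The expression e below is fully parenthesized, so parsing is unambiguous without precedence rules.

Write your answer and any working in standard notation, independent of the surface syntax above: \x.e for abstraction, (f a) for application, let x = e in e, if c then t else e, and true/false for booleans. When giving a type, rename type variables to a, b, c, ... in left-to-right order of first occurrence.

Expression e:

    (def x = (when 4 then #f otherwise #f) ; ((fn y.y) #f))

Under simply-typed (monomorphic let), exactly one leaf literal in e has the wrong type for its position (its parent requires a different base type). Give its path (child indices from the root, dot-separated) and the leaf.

Answer: 0.0 : 4

Derivation:
  unify Int ~ Bool
  FAIL: mismatch Int ~ Bool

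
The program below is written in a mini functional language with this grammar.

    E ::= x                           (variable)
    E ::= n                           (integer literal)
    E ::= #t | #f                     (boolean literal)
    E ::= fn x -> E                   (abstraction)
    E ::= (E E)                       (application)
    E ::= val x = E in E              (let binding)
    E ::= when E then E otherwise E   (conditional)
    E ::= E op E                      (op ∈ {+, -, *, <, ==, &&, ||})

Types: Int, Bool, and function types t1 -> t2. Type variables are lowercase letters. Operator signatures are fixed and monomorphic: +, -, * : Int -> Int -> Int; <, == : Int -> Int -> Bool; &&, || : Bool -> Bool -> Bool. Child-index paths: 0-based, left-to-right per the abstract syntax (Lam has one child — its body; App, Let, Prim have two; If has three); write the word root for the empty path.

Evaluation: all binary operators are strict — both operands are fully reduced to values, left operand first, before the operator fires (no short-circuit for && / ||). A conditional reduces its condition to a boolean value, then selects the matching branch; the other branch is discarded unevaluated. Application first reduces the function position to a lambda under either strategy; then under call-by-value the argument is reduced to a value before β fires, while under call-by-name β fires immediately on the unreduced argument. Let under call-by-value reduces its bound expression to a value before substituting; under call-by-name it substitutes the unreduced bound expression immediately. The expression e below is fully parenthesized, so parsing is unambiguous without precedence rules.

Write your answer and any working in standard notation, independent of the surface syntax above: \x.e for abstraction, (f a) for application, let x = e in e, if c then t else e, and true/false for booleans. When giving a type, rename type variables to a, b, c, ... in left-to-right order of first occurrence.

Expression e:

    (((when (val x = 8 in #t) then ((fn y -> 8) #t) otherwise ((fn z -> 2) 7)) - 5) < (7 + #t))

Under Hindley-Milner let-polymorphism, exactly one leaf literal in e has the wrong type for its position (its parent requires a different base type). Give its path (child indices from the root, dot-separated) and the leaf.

Working:
let x : Int
  unify Bool ~ Bool
\y._ : a -> Int
  unify a -> Int ~ Bool -> b
  unify a ~ Bool
  unify Int ~ b
_ _ : Int
\z._ : c -> Int
  unify c -> Int ~ Int -> d
  unify c ~ Int
  unify Int ~ d
_ _ : Int
  unify Int ~ Int
  unify Int ~ Int
  unify Int ~ Int
  unify Int ~ Int
  unify Int ~ Int
  unify Bool ~ Int
  FAIL: mismatch Bool ~ Int

Answer: 1.1 : true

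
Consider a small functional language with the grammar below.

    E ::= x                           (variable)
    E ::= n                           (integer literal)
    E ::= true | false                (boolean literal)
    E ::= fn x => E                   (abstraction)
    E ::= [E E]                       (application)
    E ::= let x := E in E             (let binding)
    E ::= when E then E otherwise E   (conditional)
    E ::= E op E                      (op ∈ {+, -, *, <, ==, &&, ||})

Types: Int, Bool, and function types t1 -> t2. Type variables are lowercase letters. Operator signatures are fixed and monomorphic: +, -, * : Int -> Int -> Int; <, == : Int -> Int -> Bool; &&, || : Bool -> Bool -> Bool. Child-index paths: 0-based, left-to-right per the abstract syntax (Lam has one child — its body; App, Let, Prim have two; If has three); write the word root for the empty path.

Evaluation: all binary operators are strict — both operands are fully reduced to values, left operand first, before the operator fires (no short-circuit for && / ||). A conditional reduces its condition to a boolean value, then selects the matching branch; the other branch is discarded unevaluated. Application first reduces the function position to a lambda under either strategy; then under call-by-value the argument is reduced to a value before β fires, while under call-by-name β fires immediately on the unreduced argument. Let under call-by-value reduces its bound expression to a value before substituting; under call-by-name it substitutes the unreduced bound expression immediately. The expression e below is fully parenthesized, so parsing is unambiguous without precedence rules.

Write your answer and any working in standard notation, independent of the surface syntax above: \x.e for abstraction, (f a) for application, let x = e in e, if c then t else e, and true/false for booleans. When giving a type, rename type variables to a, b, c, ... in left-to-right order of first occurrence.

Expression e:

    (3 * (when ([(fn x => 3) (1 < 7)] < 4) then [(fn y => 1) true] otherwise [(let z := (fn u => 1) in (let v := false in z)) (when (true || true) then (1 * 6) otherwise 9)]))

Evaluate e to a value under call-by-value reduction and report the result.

Answer: 3

Working:
step 0: (3 * (if (((\x.3) (1 < 7)) < 4) then ((\y.1) true) else ((let z = (\u.1) in (let v = false in z)) (if (true || true) then (1 * 6) else 9))))
step 1: [delta@1.0.0.1] (3 * (if (((\x.3) true) < 4) then ((\y.1) true) else ((let z = (\u.1) in (let v = false in z)) (if (true || true) then (1 * 6) else 9))))
step 2: [beta@1.0.0] (3 * (if (3 < 4) then ((\y.1) true) else ((let z = (\u.1) in (let v = false in z)) (if (true || true) then (1 * 6) else 9))))
step 3: [delta@1.0] (3 * (if true then ((\y.1) true) else ((let z = (\u.1) in (let v = false in z)) (if (true || true) then (1 * 6) else 9))))
step 4: [if@1] (3 * ((\y.1) true))
step 5: [beta@1] (3 * 1)
step 6: [delta@root] 3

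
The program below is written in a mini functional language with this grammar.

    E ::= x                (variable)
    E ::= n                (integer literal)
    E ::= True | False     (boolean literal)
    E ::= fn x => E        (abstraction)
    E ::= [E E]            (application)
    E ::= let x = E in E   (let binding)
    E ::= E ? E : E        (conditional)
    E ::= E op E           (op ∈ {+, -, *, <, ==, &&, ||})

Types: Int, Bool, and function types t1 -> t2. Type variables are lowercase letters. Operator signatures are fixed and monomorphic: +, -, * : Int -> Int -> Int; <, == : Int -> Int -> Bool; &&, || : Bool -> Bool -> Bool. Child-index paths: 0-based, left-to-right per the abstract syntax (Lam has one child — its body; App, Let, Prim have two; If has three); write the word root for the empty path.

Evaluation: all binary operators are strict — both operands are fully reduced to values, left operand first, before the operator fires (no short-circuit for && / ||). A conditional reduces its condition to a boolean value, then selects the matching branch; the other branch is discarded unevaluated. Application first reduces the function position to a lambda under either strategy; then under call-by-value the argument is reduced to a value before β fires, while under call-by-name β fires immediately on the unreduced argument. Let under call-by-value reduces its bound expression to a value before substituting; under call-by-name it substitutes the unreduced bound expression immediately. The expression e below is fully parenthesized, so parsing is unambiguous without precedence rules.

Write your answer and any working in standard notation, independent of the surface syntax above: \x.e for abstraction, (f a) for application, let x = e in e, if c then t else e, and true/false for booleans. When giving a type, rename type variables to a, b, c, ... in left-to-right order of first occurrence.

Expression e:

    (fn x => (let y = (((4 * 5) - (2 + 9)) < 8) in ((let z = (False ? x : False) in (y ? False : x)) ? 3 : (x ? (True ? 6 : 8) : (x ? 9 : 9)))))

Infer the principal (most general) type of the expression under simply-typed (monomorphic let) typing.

Answer: Bool -> Int

Derivation:
  unify Int ~ Int
  unify Int ~ Int
  unify Int ~ Int
  unify Int ~ Int
  unify Int ~ Int
  unify Int ~ Int
  unify Int ~ Int
  unify Int ~ Int
let y : Bool
  unify Bool ~ Bool
x : a
  unify a ~ Bool
let z : Bool
y : Bool
  unify Bool ~ Bool
x : Bool
  unify Bool ~ Bool
  unify Bool ~ Bool
x : Bool
  unify Bool ~ Bool
  unify Bool ~ Bool
  unify Int ~ Int
x : Bool
  unify Bool ~ Bool
  unify Int ~ Int
  unify Int ~ Int
  unify Int ~ Int
\x._ : Bool -> Int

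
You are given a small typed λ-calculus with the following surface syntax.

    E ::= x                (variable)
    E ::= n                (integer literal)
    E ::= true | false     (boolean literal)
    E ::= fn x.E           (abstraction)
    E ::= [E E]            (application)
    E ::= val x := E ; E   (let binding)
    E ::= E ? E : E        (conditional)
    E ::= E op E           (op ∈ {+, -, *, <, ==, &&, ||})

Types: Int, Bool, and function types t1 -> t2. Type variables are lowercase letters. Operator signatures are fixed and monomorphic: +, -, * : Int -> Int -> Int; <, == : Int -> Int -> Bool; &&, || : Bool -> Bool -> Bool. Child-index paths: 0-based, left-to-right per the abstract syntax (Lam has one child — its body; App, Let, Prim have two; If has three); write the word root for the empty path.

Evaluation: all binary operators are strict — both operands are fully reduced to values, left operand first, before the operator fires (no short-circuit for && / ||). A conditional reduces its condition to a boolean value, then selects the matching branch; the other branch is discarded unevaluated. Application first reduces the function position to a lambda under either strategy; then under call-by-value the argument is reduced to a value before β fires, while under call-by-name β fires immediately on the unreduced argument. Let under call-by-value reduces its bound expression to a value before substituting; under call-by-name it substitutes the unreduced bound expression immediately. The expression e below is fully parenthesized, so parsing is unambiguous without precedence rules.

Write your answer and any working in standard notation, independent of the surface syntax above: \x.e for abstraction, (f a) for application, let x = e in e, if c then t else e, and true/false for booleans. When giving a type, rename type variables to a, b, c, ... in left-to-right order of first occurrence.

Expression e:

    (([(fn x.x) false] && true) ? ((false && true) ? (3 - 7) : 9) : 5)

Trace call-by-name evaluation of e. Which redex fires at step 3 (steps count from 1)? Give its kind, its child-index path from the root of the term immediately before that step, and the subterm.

Answer: if at root : (if false then (if (false && true) then (3 - 7) else 9) else 5)

Trace:
step 0: (if (((\x.x) false) && true) then (if (false && true) then (3 - 7) else 9) else 5)
step 1: [beta@0.0] (if (false && true) then (if (false && true) then (3 - 7) else 9) else 5)
step 2: [delta@0] (if false then (if (false && true) then (3 - 7) else 9) else 5)
step 3: [if@root] 5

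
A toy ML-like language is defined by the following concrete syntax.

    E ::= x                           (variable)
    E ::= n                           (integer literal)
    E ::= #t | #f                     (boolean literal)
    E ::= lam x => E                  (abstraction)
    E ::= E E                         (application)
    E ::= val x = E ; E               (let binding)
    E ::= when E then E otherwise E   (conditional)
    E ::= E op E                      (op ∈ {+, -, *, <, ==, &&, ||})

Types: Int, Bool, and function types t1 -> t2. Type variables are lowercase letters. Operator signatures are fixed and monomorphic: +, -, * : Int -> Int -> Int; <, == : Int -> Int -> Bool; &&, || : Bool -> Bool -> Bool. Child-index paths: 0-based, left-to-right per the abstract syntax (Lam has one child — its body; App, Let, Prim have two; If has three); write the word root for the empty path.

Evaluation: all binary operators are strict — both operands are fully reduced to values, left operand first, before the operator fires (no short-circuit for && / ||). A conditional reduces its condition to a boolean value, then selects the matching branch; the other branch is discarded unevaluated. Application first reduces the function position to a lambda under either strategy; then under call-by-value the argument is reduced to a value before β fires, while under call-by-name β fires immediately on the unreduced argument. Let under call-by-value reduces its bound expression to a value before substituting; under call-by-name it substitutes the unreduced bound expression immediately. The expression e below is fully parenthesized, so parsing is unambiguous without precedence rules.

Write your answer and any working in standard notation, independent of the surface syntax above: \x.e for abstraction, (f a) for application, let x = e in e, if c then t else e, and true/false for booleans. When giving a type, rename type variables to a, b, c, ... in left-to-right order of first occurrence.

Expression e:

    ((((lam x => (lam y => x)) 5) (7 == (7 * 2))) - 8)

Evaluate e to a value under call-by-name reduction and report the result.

Answer: -3

Derivation:
step 0: ((((\x.(\y.x)) 5) (7 == (7 * 2))) - 8)
step 1: [beta@0.0] (((\y.5) (7 == (7 * 2))) - 8)
step 2: [beta@0] (5 - 8)
step 3: [delta@root] -3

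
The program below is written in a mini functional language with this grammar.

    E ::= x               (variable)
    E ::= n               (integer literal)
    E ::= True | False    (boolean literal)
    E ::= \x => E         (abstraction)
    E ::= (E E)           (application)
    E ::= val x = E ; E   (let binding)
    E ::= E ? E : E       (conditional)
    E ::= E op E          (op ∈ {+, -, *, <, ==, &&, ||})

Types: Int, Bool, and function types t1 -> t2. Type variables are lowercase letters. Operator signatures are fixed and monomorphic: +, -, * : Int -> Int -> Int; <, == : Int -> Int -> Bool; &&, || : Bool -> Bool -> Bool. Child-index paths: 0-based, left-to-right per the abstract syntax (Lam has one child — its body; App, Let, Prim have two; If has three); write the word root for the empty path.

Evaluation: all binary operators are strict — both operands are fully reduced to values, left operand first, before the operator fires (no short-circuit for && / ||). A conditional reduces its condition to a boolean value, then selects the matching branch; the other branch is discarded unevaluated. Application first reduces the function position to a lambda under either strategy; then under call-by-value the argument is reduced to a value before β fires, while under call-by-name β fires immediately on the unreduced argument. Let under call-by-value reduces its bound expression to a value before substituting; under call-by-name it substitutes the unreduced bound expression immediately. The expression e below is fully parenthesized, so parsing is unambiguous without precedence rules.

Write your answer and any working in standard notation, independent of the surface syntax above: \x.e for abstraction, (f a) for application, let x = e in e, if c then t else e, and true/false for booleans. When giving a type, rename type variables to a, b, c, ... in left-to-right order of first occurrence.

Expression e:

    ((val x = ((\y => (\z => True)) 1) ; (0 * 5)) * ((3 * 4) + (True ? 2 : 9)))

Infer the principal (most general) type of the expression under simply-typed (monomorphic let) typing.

Answer: Int

Derivation:
\z._ : b -> Bool
\y._ : a -> b -> Bool
  unify a -> b -> Bool ~ Int -> c
  unify a ~ Int
  unify b -> Bool ~ c
_ _ : b -> Bool
let x : b -> Bool
  unify Int ~ Int
  unify Int ~ Int
  unify Int ~ Int
  unify Int ~ Int
  unify Int ~ Int
  unify Int ~ Int
  unify Bool ~ Bool
  unify Int ~ Int
  unify Int ~ Int
  unify Int ~ Int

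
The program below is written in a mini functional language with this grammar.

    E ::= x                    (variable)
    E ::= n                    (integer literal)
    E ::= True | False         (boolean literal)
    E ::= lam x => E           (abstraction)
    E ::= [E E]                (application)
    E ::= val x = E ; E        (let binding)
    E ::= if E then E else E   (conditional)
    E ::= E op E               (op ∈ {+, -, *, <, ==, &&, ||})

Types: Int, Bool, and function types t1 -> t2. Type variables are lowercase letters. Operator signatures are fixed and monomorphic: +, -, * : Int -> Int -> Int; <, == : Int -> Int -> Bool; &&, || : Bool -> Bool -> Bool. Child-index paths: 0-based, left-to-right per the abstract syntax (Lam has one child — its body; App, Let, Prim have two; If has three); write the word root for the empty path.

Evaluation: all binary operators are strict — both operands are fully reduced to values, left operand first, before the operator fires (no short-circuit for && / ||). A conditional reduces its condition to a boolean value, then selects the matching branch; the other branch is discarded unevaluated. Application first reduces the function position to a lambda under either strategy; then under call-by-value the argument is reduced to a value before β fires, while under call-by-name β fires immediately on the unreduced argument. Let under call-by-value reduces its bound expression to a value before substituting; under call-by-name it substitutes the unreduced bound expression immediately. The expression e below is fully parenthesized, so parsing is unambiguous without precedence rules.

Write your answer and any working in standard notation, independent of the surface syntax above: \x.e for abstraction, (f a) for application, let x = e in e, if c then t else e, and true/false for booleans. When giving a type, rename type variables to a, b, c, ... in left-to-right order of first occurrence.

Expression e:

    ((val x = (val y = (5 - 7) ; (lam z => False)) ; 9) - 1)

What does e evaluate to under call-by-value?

Answer: 8

Working:
step 0: ((let x = (let y = (5 - 7) in (\z.false)) in 9) - 1)
step 1: [delta@0.0.0] ((let x = (let y = -2 in (\z.false)) in 9) - 1)
step 2: [let@0.0] ((let x = (\z.false) in 9) - 1)
step 3: [let@0] (9 - 1)
step 4: [delta@root] 8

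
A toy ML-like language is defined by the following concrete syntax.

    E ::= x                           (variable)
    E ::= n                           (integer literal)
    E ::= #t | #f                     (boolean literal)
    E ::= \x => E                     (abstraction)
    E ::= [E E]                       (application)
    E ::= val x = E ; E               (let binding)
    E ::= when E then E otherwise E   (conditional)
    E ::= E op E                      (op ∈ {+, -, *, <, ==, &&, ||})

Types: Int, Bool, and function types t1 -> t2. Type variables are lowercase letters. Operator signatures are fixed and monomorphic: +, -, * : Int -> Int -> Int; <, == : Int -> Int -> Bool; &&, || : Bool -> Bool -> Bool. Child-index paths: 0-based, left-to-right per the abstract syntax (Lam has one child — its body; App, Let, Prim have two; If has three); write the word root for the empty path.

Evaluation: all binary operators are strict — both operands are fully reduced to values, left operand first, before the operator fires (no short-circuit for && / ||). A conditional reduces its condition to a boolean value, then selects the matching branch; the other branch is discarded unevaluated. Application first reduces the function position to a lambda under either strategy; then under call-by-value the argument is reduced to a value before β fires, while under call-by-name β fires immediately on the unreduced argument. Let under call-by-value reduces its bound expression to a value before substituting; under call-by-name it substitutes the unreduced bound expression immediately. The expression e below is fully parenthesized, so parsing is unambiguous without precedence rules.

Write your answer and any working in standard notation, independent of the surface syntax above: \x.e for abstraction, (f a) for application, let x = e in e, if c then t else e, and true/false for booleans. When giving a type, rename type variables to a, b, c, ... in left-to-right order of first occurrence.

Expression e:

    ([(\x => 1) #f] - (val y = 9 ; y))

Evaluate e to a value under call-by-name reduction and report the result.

Trace:
step 0: (((\x.1) false) - (let y = 9 in y))
step 1: [beta@0] (1 - (let y = 9 in y))
step 2: [let@1] (1 - 9)
step 3: [delta@root] -8

Answer: -8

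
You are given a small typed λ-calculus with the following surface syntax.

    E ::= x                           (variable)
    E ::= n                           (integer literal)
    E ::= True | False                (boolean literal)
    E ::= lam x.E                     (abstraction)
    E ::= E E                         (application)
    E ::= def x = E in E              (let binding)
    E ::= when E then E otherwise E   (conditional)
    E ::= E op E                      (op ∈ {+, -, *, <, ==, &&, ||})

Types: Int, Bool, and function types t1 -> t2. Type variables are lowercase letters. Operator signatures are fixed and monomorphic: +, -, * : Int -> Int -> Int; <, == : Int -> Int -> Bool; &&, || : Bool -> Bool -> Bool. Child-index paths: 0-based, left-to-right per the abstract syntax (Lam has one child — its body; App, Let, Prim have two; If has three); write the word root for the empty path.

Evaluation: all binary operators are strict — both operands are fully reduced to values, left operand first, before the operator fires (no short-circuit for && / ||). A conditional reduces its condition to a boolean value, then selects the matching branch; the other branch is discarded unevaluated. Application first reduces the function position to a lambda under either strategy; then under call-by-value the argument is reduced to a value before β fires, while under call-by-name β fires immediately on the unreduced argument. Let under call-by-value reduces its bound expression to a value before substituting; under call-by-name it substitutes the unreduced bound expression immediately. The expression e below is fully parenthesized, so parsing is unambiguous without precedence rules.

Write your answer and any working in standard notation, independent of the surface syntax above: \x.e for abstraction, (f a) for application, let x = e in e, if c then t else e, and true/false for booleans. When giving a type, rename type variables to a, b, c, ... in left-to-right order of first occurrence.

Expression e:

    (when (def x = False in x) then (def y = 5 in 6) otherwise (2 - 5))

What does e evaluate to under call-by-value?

Answer: -3

Working:
step 0: (if (let x = false in x) then (let y = 5 in 6) else (2 - 5))
step 1: [let@0] (if false then (let y = 5 in 6) else (2 - 5))
step 2: [if@root] (2 - 5)
step 3: [delta@root] -3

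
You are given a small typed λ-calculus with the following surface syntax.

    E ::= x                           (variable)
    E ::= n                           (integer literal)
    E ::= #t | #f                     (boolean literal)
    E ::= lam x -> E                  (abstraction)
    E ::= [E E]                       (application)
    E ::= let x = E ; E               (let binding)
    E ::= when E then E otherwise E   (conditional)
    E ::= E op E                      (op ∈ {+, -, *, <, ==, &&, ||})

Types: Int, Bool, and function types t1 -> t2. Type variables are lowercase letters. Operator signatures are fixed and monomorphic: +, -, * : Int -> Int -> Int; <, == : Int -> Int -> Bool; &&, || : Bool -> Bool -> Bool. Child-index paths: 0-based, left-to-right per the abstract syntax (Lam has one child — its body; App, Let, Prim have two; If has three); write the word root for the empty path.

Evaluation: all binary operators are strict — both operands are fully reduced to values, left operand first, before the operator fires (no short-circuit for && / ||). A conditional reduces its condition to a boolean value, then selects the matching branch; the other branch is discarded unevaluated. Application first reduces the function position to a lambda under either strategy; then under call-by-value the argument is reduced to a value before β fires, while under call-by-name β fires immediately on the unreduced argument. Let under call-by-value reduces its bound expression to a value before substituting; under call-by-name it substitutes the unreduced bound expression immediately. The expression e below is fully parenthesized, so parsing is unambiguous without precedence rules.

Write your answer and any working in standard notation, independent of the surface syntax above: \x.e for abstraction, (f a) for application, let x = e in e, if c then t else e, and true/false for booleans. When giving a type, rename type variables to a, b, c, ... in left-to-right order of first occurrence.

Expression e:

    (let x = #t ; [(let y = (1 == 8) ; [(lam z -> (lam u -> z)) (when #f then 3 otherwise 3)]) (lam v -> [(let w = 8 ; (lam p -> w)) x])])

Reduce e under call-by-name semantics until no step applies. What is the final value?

Answer: 3

Derivation:
step 0: (let x = true in ((let y = (1 == 8) in ((\z.(\u.z)) (if false then 3 else 3))) (\v.((let w = 8 in (\p.w)) x))))
step 1: [let@root] ((let y = (1 == 8) in ((\z.(\u.z)) (if false then 3 else 3))) (\v.((let w = 8 in (\p.w)) true)))
step 2: [let@0] (((\z.(\u.z)) (if false then 3 else 3)) (\v.((let w = 8 in (\p.w)) true)))
step 3: [beta@0] ((\u.(if false then 3 else 3)) (\v.((let w = 8 in (\p.w)) true)))
step 4: [beta@root] (if false then 3 else 3)
step 5: [if@root] 3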